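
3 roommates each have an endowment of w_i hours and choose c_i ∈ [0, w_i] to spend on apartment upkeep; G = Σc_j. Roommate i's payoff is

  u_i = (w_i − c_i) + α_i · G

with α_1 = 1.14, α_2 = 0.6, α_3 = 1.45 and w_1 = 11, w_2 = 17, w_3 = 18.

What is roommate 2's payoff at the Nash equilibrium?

34.4

∂u_i/∂c_i = α_i − 1, so roommate i contributes w_i if α_i > 1, else 0.
α_i > 1 for i ∈ {1, 3}; NE contributions (11, 0, 18), G = 29.
u_2 = (17 − 0) + 0.6·29 = 34.4.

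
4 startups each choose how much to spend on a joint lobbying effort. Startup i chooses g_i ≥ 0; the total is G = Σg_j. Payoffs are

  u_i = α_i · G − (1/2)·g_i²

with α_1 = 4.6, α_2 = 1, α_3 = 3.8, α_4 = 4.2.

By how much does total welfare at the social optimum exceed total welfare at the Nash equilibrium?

Startup i's FOC: ∂u_i/∂g_i = α_i − g_i = 0, so g_i* = α_i.
NE contributions = (4.6, 1, 3.8, 4.2); G = 13.6.
W^NE = (Σα)·G − ½Σα_i² = 13.6² − ½·54.24 = 157.84.
Planner sets g_i = Σα_j = 13.6 for every i, so G^SO = 4·13.6 = 54.4.
W^SO = (Σα)·G^SO − ½·4·(Σα)² = (4/2)·13.6² = 369.92.
Deadweight loss = W^SO − W^NE = 212.08.

212.08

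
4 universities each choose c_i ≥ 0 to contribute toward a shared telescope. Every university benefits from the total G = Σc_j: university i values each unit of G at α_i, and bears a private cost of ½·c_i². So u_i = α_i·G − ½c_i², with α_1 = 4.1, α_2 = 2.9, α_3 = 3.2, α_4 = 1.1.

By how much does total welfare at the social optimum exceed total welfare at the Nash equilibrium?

146.025

University i's FOC: ∂u_i/∂c_i = α_i − c_i = 0, so c_i* = α_i.
NE contributions = (4.1, 2.9, 3.2, 1.1); G = 11.3.
W^NE = (Σα)·G − ½Σα_i² = 11.3² − ½·36.67 = 109.355.
Planner sets c_i = Σα_j = 11.3 for every i, so G^SO = 4·11.3 = 45.2.
W^SO = (Σα)·G^SO − ½·4·(Σα)² = (4/2)·11.3² = 255.38.
Deadweight loss = W^SO − W^NE = 146.025.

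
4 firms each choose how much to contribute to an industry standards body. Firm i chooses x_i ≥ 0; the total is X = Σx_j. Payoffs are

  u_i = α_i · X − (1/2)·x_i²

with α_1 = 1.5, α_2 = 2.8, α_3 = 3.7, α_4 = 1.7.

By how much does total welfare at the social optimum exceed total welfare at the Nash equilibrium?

Firm i's FOC: ∂u_i/∂x_i = α_i − x_i = 0, so x_i* = α_i.
NE contributions = (1.5, 2.8, 3.7, 1.7); X = 9.7.
W^NE = (Σα)·X − ½Σα_i² = 9.7² − ½·26.67 = 80.755.
Planner sets x_i = Σα_j = 9.7 for every i, so X^SO = 4·9.7 = 38.8.
W^SO = (Σα)·X^SO − ½·4·(Σα)² = (4/2)·9.7² = 188.18.
Deadweight loss = W^SO − W^NE = 107.425.

107.425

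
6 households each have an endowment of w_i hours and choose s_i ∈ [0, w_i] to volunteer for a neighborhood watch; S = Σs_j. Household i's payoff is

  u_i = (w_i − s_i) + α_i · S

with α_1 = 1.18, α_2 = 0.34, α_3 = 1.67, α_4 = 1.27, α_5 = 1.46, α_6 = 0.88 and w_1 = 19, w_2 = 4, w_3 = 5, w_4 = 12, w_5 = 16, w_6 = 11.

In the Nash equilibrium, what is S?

∂u_i/∂s_i = α_i − 1, so household i contributes w_i if α_i > 1, else 0.
α_i > 1 for i ∈ {1, 3, 4, 5}; NE contributions (19, 0, 5, 12, 16, 0), S = 52.

52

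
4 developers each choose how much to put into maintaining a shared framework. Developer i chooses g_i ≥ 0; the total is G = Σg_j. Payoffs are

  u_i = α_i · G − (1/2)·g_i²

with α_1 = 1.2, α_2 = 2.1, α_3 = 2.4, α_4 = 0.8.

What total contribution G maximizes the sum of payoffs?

Planner FOC: ∂(Σu_j)/∂g_i = (Σα_j) − g_i = 0, so g_i^SO = Σα_j = 6.5 for every i; G^SO = 26.

26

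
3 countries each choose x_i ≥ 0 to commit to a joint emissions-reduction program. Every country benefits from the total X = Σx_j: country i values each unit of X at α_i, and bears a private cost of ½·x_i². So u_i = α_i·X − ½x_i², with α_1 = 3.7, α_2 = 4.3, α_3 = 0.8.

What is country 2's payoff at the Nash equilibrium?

28.595

Country i's FOC: ∂u_i/∂x_i = α_i − x_i = 0, so x_i* = α_i.
NE contributions = (3.7, 4.3, 0.8); X = 8.8.
u_2 = α_2·X − ½·(x_2)² = 4.3·8.8 − ½·4.3² = 28.595.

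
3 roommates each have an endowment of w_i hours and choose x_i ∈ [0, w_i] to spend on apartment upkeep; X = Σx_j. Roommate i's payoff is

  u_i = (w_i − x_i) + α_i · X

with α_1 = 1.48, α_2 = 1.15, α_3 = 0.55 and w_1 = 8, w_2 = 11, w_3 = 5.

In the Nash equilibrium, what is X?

19

∂u_i/∂x_i = α_i − 1, so roommate i contributes w_i if α_i > 1, else 0.
α_i > 1 for i ∈ {1, 2}; NE contributions (8, 11, 0), X = 19.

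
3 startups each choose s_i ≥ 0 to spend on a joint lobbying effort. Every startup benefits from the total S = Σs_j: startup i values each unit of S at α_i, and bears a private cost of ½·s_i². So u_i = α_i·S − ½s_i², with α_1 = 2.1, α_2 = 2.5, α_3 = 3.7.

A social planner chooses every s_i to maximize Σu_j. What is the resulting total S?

24.9

Planner FOC: ∂(Σu_j)/∂s_i = (Σα_j) − s_i = 0, so s_i^SO = Σα_j = 8.3 for every i; S^SO = 24.9.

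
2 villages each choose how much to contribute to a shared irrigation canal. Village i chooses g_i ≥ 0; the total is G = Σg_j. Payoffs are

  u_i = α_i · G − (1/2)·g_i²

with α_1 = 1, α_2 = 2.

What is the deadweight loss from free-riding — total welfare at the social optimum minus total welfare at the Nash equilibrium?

Village i's FOC: ∂u_i/∂g_i = α_i − g_i = 0, so g_i* = α_i.
NE contributions = (1, 2); G = 3.
W^NE = (Σα)·G − ½Σα_i² = 3² − ½·5 = 6.5.
Planner sets g_i = Σα_j = 3 for every i, so G^SO = 2·3 = 6.
W^SO = (Σα)·G^SO − ½·2·(Σα)² = (2/2)·3² = 9.
Deadweight loss = W^SO − W^NE = 2.5.

2.5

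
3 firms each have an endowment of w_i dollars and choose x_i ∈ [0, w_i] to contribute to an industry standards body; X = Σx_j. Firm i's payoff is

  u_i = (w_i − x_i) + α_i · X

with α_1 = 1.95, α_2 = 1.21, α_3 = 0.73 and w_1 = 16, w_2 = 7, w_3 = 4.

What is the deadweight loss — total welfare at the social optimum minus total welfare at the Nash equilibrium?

11.56

∂u_i/∂x_i = α_i − 1, so firm i contributes w_i if α_i > 1, else 0.
α_i > 1 for i ∈ {1, 2}; NE contributions (16, 7, 0), X = 23.
W^NE = Σw_i − X^NE + (Σα_i)·X^NE = 27 + 2.89·23 = 93.47.
Planner: ∂(Σu_j)/∂x_i = Σα_j − 1 = 2.89 > 0, so everyone contributes w_i; X^SO = 27, W^SO = 27 + 2.89·27 = 105.03.
Deadweight loss = 11.56.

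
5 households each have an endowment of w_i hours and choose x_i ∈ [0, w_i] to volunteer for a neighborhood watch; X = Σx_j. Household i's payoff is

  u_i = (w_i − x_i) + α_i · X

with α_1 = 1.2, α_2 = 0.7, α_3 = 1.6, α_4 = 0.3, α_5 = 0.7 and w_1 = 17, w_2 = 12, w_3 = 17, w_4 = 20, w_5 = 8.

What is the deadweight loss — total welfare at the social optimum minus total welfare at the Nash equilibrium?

140

∂u_i/∂x_i = α_i − 1, so household i contributes w_i if α_i > 1, else 0.
α_i > 1 for i ∈ {1, 3}; NE contributions (17, 0, 17, 0, 0), X = 34.
W^NE = Σw_i − X^NE + (Σα_i)·X^NE = 74 + 3.5·34 = 193.
Planner: ∂(Σu_j)/∂x_i = Σα_j − 1 = 3.5 > 0, so everyone contributes w_i; X^SO = 74, W^SO = 74 + 3.5·74 = 333.
Deadweight loss = 140.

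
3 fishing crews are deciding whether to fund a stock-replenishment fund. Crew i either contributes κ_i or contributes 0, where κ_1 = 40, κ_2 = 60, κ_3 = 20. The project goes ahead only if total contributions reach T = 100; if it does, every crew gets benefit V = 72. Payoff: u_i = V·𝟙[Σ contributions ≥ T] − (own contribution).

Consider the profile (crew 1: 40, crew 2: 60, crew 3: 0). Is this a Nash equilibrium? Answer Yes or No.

Yes

Total = 100 ≥ 100: provided.
Crew 1 (pledges 40, payoff 32): dropping to 0 → total 60, payoff 0. No gain.
Crew 2 (pledges 60, payoff 12): dropping to 0 → total 40, payoff 0. No gain.
Crew 3 (pledges 0, payoff 72): pledging 20 → total 120, payoff 52. No gain.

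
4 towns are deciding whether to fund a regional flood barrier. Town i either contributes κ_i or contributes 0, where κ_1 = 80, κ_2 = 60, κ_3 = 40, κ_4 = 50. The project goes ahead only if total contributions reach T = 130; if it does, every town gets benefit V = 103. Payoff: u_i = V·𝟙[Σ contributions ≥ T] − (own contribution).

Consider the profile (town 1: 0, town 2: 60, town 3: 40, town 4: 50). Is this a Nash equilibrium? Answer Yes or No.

Total = 150 ≥ 130: provided.
Town 1 (pledges 0, payoff 103): pledging 80 → total 230, payoff 23. No gain.
Town 2 (pledges 60, payoff 43): dropping to 0 → total 90, payoff 0. No gain.
Town 3 (pledges 40, payoff 63): dropping to 0 → total 110, payoff 0. No gain.
Town 4 (pledges 50, payoff 53): dropping to 0 → total 100, payoff 0. No gain.

Yes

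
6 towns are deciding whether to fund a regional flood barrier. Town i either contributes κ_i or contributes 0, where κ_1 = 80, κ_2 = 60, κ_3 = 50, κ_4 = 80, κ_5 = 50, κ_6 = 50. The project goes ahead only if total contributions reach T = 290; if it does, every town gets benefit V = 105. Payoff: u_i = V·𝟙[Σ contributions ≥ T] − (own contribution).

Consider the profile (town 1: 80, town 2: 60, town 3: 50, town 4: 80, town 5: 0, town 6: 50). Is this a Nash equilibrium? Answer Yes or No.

Yes

Total = 320 ≥ 290: provided.
Town 1 (pledges 80, payoff 25): dropping to 0 → total 240, payoff 0. No gain.
Town 2 (pledges 60, payoff 45): dropping to 0 → total 260, payoff 0. No gain.
Town 3 (pledges 50, payoff 55): dropping to 0 → total 270, payoff 0. No gain.
Town 4 (pledges 80, payoff 25): dropping to 0 → total 240, payoff 0. No gain.
Town 5 (pledges 0, payoff 105): pledging 50 → total 370, payoff 55. No gain.
Town 6 (pledges 50, payoff 55): dropping to 0 → total 270, payoff 0. No gain.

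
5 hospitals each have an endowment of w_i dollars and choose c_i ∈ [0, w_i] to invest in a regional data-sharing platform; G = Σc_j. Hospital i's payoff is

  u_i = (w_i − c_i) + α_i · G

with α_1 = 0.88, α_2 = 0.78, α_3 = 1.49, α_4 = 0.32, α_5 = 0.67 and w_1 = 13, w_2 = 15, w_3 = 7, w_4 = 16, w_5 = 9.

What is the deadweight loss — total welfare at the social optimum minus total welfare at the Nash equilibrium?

∂u_i/∂c_i = α_i − 1, so hospital i contributes w_i if α_i > 1, else 0.
α_i > 1 for i ∈ {3}; NE contributions (0, 0, 7, 0, 0), G = 7.
W^NE = Σw_i − G^NE + (Σα_i)·G^NE = 60 + 3.14·7 = 81.98.
Planner: ∂(Σu_j)/∂c_i = Σα_j − 1 = 3.14 > 0, so everyone contributes w_i; G^SO = 60, W^SO = 60 + 3.14·60 = 248.4.
Deadweight loss = 166.42.

166.42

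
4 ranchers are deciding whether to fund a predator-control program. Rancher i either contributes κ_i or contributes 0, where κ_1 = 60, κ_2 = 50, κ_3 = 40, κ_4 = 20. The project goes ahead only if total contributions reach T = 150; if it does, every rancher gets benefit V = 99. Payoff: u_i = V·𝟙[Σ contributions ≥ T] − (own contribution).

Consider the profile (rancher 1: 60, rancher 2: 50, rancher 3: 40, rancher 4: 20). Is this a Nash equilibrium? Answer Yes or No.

Total = 170 ≥ 150: provided.
Rancher 1 (pledges 60, payoff 39): dropping to 0 → total 110, payoff 0. No gain.
Rancher 2 (pledges 50, payoff 49): dropping to 0 → total 120, payoff 0. No gain.
Rancher 3 (pledges 40, payoff 59): dropping to 0 → total 130, payoff 0. No gain.
Rancher 4 (pledges 20, payoff 79): dropping to 0 → total 150, payoff 99. Profitable deviation.

No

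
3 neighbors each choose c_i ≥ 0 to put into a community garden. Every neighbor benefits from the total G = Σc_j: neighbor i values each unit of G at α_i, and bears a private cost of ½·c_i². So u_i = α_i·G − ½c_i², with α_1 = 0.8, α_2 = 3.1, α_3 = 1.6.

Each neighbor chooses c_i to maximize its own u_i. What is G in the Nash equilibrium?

Neighbor i's FOC: ∂u_i/∂c_i = α_i − c_i = 0, so c_i* = α_i.
NE contributions = (0.8, 3.1, 1.6); G = 5.5.

5.5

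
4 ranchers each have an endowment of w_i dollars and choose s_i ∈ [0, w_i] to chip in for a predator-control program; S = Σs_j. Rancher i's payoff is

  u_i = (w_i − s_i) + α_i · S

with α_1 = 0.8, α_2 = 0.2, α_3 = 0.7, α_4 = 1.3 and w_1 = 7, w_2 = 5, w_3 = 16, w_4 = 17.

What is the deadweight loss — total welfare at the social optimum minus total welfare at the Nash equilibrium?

56

∂u_i/∂s_i = α_i − 1, so rancher i contributes w_i if α_i > 1, else 0.
α_i > 1 for i ∈ {4}; NE contributions (0, 0, 0, 17), S = 17.
W^NE = Σw_i − S^NE + (Σα_i)·S^NE = 45 + 2·17 = 79.
Planner: ∂(Σu_j)/∂s_i = Σα_j − 1 = 2 > 0, so everyone contributes w_i; S^SO = 45, W^SO = 45 + 2·45 = 135.
Deadweight loss = 56.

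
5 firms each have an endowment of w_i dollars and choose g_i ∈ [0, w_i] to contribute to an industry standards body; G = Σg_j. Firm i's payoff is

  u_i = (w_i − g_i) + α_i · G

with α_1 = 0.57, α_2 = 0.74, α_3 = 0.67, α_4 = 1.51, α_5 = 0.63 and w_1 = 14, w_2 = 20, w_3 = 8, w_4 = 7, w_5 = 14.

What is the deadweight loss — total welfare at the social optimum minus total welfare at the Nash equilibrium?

174.72

∂u_i/∂g_i = α_i − 1, so firm i contributes w_i if α_i > 1, else 0.
α_i > 1 for i ∈ {4}; NE contributions (0, 0, 0, 7, 0), G = 7.
W^NE = Σw_i − G^NE + (Σα_i)·G^NE = 63 + 3.12·7 = 84.84.
Planner: ∂(Σu_j)/∂g_i = Σα_j − 1 = 3.12 > 0, so everyone contributes w_i; G^SO = 63, W^SO = 63 + 3.12·63 = 259.56.
Deadweight loss = 174.72.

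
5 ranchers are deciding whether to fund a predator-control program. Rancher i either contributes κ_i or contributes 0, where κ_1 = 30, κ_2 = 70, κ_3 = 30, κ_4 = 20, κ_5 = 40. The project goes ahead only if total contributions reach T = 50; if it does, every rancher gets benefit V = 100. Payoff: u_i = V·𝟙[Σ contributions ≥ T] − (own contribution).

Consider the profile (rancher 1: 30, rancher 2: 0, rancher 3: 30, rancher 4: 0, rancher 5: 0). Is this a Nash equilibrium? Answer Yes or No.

Total = 60 ≥ 50: provided.
Rancher 1 (pledges 30, payoff 70): dropping to 0 → total 30, payoff 0. No gain.
Rancher 2 (pledges 0, payoff 100): pledging 70 → total 130, payoff 30. No gain.
Rancher 3 (pledges 30, payoff 70): dropping to 0 → total 30, payoff 0. No gain.
Rancher 4 (pledges 0, payoff 100): pledging 20 → total 80, payoff 80. No gain.
Rancher 5 (pledges 0, payoff 100): pledging 40 → total 100, payoff 60. No gain.

Yes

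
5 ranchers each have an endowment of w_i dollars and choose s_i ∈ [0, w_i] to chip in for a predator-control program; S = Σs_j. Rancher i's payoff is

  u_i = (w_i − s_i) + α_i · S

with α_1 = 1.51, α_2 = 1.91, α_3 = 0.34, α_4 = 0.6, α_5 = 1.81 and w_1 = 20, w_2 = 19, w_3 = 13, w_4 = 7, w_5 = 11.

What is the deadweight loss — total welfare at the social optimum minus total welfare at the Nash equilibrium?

∂u_i/∂s_i = α_i − 1, so rancher i contributes w_i if α_i > 1, else 0.
α_i > 1 for i ∈ {1, 2, 5}; NE contributions (20, 19, 0, 0, 11), S = 50.
W^NE = Σw_i − S^NE + (Σα_i)·S^NE = 70 + 5.17·50 = 328.5.
Planner: ∂(Σu_j)/∂s_i = Σα_j − 1 = 5.17 > 0, so everyone contributes w_i; S^SO = 70, W^SO = 70 + 5.17·70 = 431.9.
Deadweight loss = 103.4.

103.4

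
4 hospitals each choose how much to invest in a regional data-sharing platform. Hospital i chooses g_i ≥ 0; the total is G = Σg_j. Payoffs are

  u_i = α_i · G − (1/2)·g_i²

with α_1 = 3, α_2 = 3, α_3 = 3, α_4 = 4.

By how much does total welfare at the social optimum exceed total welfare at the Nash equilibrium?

Hospital i's FOC: ∂u_i/∂g_i = α_i − g_i = 0, so g_i* = α_i.
NE contributions = (3, 3, 3, 4); G = 13.
W^NE = (Σα)·G − ½Σα_i² = 13² − ½·43 = 147.5.
Planner sets g_i = Σα_j = 13 for every i, so G^SO = 4·13 = 52.
W^SO = (Σα)·G^SO − ½·4·(Σα)² = (4/2)·13² = 338.
Deadweight loss = W^SO − W^NE = 190.5.

190.5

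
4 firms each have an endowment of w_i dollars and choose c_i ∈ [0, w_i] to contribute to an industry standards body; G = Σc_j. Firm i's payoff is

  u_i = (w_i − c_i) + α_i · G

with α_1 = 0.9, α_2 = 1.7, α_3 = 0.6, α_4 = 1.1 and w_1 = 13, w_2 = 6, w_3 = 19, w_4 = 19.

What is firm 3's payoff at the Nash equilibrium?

∂u_i/∂c_i = α_i − 1, so firm i contributes w_i if α_i > 1, else 0.
α_i > 1 for i ∈ {2, 4}; NE contributions (0, 6, 0, 19), G = 25.
u_3 = (19 − 0) + 0.6·25 = 34.

34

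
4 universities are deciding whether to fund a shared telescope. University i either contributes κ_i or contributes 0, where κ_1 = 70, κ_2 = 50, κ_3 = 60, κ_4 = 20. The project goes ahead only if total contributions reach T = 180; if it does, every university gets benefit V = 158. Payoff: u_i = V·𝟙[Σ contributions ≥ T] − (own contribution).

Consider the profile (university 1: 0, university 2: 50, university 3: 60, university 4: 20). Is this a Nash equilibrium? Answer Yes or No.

No

Total = 130 < 180: not provided.
University 1 (pledges 0, payoff 0): pledging 70 → total 200, payoff 88. Profitable deviation.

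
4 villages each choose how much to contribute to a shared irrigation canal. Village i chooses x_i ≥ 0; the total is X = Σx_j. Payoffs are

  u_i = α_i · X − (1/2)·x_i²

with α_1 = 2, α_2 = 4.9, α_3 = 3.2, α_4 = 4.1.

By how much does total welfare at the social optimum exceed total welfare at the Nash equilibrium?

Village i's FOC: ∂u_i/∂x_i = α_i − x_i = 0, so x_i* = α_i.
NE contributions = (2, 4.9, 3.2, 4.1); X = 14.2.
W^NE = (Σα)·X − ½Σα_i² = 14.2² − ½·55.06 = 174.11.
Planner sets x_i = Σα_j = 14.2 for every i, so X^SO = 4·14.2 = 56.8.
W^SO = (Σα)·X^SO − ½·4·(Σα)² = (4/2)·14.2² = 403.28.
Deadweight loss = W^SO − W^NE = 229.17.

229.17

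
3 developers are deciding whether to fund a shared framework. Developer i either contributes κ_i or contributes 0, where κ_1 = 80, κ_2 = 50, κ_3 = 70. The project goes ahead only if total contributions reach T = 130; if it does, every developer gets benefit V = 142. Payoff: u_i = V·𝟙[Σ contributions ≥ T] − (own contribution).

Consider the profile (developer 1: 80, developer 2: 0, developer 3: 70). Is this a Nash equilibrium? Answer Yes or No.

Total = 150 ≥ 130: provided.
Developer 1 (pledges 80, payoff 62): dropping to 0 → total 70, payoff 0. No gain.
Developer 2 (pledges 0, payoff 142): pledging 50 → total 200, payoff 92. No gain.
Developer 3 (pledges 70, payoff 72): dropping to 0 → total 80, payoff 0. No gain.

Yes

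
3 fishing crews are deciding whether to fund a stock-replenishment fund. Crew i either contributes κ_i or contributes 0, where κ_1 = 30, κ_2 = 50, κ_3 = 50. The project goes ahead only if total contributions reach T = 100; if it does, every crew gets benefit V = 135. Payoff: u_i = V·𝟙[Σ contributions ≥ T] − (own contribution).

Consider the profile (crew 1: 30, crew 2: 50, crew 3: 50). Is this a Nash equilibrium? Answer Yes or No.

Total = 130 ≥ 100: provided.
Crew 1 (pledges 30, payoff 105): dropping to 0 → total 100, payoff 135. Profitable deviation.

No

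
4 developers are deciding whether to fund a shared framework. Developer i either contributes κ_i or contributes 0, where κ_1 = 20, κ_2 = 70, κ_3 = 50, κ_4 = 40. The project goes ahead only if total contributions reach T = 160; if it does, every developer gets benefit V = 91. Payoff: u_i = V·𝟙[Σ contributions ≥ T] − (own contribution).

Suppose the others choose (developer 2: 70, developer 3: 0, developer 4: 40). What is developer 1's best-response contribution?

Others' total = 110. Even contributing 20 gives 130 < 160: no benefit either way.
Best response: 0.

0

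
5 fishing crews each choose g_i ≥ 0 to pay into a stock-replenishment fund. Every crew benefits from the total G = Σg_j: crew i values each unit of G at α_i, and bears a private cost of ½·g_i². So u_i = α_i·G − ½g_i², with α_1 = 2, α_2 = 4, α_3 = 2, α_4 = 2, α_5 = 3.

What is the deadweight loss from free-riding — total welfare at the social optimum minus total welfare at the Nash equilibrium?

Crew i's FOC: ∂u_i/∂g_i = α_i − g_i = 0, so g_i* = α_i.
NE contributions = (2, 4, 2, 2, 3); G = 13.
W^NE = (Σα)·G − ½Σα_i² = 13² − ½·37 = 150.5.
Planner sets g_i = Σα_j = 13 for every i, so G^SO = 5·13 = 65.
W^SO = (Σα)·G^SO − ½·5·(Σα)² = (5/2)·13² = 422.5.
Deadweight loss = W^SO − W^NE = 272.

272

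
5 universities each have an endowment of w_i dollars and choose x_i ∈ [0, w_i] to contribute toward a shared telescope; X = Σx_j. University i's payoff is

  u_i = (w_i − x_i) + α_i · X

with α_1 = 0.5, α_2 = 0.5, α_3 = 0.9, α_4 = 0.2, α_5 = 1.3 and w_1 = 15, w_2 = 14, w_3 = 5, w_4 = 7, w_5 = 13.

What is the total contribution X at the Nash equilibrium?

∂u_i/∂x_i = α_i − 1, so university i contributes w_i if α_i > 1, else 0.
α_i > 1 for i ∈ {5}; NE contributions (0, 0, 0, 0, 13), X = 13.

13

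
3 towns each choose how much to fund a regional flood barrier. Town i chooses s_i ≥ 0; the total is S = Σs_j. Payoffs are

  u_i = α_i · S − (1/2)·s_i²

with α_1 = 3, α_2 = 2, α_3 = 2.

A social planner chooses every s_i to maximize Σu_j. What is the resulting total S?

Planner FOC: ∂(Σu_j)/∂s_i = (Σα_j) − s_i = 0, so s_i^SO = Σα_j = 7 for every i; S^SO = 21.

21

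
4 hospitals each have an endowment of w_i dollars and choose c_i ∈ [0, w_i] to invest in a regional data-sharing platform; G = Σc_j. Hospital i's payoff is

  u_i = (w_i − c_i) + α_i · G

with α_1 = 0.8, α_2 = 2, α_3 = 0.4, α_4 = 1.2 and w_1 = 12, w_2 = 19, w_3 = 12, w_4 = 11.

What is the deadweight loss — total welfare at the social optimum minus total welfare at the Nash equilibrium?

∂u_i/∂c_i = α_i − 1, so hospital i contributes w_i if α_i > 1, else 0.
α_i > 1 for i ∈ {2, 4}; NE contributions (0, 19, 0, 11), G = 30.
W^NE = Σw_i − G^NE + (Σα_i)·G^NE = 54 + 3.4·30 = 156.
Planner: ∂(Σu_j)/∂c_i = Σα_j − 1 = 3.4 > 0, so everyone contributes w_i; G^SO = 54, W^SO = 54 + 3.4·54 = 237.6.
Deadweight loss = 81.6.

81.6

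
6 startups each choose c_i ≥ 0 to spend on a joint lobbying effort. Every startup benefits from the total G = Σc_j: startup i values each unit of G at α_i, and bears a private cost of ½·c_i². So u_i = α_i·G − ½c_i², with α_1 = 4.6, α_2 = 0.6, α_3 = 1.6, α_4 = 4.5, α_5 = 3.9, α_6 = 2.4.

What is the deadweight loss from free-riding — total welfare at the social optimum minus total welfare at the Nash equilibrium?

Startup i's FOC: ∂u_i/∂c_i = α_i − c_i = 0, so c_i* = α_i.
NE contributions = (4.6, 0.6, 1.6, 4.5, 3.9, 2.4); G = 17.6.
W^NE = (Σα)·G − ½Σα_i² = 17.6² − ½·65.3 = 277.11.
Planner sets c_i = Σα_j = 17.6 for every i, so G^SO = 6·17.6 = 105.6.
W^SO = (Σα)·G^SO − ½·6·(Σα)² = (6/2)·17.6² = 929.28.
Deadweight loss = W^SO − W^NE = 652.17.

652.17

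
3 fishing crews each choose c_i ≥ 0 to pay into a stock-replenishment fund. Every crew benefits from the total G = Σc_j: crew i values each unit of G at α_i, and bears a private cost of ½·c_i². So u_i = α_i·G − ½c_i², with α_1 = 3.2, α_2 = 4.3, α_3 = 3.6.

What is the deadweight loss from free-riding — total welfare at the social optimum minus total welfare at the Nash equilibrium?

82.45

Crew i's FOC: ∂u_i/∂c_i = α_i − c_i = 0, so c_i* = α_i.
NE contributions = (3.2, 4.3, 3.6); G = 11.1.
W^NE = (Σα)·G − ½Σα_i² = 11.1² − ½·41.69 = 102.365.
Planner sets c_i = Σα_j = 11.1 for every i, so G^SO = 3·11.1 = 33.3.
W^SO = (Σα)·G^SO − ½·3·(Σα)² = (3/2)·11.1² = 184.815.
Deadweight loss = W^SO − W^NE = 82.45.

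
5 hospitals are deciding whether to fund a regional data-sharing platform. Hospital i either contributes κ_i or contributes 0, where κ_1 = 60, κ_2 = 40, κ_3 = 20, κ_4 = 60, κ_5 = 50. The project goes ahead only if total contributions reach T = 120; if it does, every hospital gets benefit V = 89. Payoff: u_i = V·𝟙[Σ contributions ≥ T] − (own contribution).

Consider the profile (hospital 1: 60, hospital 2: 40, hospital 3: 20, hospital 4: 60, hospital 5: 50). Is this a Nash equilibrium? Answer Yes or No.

No

Total = 230 ≥ 120: provided.
Hospital 1 (pledges 60, payoff 29): dropping to 0 → total 170, payoff 89. Profitable deviation.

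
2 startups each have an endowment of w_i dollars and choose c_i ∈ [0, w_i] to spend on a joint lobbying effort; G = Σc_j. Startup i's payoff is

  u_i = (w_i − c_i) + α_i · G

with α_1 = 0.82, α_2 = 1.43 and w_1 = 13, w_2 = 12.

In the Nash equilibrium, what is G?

12

∂u_i/∂c_i = α_i − 1, so startup i contributes w_i if α_i > 1, else 0.
α_i > 1 for i ∈ {2}; NE contributions (0, 12), G = 12.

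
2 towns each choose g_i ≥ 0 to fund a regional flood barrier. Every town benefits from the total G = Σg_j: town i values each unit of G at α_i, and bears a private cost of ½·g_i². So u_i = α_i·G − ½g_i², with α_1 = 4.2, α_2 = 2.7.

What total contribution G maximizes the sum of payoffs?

Planner FOC: ∂(Σu_j)/∂g_i = (Σα_j) − g_i = 0, so g_i^SO = Σα_j = 6.9 for every i; G^SO = 13.8.

13.8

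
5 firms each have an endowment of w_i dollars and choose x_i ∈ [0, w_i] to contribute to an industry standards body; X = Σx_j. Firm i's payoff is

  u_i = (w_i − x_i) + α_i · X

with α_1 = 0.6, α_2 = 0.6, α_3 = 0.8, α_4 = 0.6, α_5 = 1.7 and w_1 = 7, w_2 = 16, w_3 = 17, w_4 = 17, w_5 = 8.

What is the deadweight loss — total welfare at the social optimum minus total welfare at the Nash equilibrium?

188.1

∂u_i/∂x_i = α_i − 1, so firm i contributes w_i if α_i > 1, else 0.
α_i > 1 for i ∈ {5}; NE contributions (0, 0, 0, 0, 8), X = 8.
W^NE = Σw_i − X^NE + (Σα_i)·X^NE = 65 + 3.3·8 = 91.4.
Planner: ∂(Σu_j)/∂x_i = Σα_j − 1 = 3.3 > 0, so everyone contributes w_i; X^SO = 65, W^SO = 65 + 3.3·65 = 279.5.
Deadweight loss = 188.1.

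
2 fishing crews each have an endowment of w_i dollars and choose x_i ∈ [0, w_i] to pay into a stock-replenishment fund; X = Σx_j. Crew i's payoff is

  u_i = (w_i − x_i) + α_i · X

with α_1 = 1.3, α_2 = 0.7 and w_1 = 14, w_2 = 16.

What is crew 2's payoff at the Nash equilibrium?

25.8

∂u_i/∂x_i = α_i − 1, so crew i contributes w_i if α_i > 1, else 0.
α_i > 1 for i ∈ {1}; NE contributions (14, 0), X = 14.
u_2 = (16 − 0) + 0.7·14 = 25.8.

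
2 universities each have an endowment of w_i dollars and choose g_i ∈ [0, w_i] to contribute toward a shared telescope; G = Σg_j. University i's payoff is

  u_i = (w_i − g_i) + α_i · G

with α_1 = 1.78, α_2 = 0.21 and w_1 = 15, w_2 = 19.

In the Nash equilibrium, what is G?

15

∂u_i/∂g_i = α_i − 1, so university i contributes w_i if α_i > 1, else 0.
α_i > 1 for i ∈ {1}; NE contributions (15, 0), G = 15.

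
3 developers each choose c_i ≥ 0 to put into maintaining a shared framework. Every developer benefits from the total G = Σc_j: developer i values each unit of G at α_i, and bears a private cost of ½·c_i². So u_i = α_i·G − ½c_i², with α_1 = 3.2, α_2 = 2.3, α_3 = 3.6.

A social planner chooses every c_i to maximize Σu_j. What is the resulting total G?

Planner FOC: ∂(Σu_j)/∂c_i = (Σα_j) − c_i = 0, so c_i^SO = Σα_j = 9.1 for every i; G^SO = 27.3.

27.3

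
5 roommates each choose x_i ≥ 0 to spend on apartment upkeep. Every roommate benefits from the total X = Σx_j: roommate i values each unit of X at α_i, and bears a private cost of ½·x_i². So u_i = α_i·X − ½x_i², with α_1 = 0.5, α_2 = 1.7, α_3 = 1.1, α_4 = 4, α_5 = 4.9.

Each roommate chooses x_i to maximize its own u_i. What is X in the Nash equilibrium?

Roommate i's FOC: ∂u_i/∂x_i = α_i − x_i = 0, so x_i* = α_i.
NE contributions = (0.5, 1.7, 1.1, 4, 4.9); X = 12.2.

12.2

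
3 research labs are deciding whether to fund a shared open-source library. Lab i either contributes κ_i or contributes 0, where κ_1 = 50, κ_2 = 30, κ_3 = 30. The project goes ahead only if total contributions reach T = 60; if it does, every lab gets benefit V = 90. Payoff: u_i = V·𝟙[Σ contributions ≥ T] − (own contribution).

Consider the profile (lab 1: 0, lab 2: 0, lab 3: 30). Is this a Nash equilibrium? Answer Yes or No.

No

Total = 30 < 60: not provided.
Lab 1 (pledges 0, payoff 0): pledging 50 → total 80, payoff 40. Profitable deviation.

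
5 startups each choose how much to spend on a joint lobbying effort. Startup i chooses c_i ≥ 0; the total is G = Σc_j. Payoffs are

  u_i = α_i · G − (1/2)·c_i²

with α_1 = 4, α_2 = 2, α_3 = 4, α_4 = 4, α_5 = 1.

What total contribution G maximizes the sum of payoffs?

Planner FOC: ∂(Σu_j)/∂c_i = (Σα_j) − c_i = 0, so c_i^SO = Σα_j = 15 for every i; G^SO = 75.

75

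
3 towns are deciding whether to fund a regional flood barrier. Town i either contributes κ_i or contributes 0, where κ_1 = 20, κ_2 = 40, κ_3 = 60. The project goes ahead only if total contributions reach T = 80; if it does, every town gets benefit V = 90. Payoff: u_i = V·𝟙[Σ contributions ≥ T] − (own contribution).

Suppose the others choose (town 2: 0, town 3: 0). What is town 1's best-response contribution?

0

Others' total = 0. Even contributing 20 gives 20 < 80: no benefit either way.
Best response: 0.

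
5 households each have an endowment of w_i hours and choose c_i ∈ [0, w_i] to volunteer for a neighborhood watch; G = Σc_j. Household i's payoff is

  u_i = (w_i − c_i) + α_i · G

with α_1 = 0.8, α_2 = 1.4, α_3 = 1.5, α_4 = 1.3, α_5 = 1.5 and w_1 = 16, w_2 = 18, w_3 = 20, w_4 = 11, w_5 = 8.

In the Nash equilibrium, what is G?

∂u_i/∂c_i = α_i − 1, so household i contributes w_i if α_i > 1, else 0.
α_i > 1 for i ∈ {2, 3, 4, 5}; NE contributions (0, 18, 20, 11, 8), G = 57.

57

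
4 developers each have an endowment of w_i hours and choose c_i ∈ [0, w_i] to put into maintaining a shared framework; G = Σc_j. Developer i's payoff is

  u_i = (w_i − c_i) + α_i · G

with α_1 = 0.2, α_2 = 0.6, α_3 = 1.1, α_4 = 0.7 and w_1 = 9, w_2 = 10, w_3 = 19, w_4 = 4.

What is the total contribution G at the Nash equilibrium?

19

∂u_i/∂c_i = α_i − 1, so developer i contributes w_i if α_i > 1, else 0.
α_i > 1 for i ∈ {3}; NE contributions (0, 0, 19, 0), G = 19.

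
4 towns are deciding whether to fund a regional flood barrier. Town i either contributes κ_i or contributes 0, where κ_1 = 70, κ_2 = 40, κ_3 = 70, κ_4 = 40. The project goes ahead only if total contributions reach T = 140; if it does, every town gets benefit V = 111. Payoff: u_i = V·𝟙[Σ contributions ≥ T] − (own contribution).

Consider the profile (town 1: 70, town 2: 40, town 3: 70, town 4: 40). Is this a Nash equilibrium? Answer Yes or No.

Total = 220 ≥ 140: provided.
Town 1 (pledges 70, payoff 41): dropping to 0 → total 150, payoff 111. Profitable deviation.

No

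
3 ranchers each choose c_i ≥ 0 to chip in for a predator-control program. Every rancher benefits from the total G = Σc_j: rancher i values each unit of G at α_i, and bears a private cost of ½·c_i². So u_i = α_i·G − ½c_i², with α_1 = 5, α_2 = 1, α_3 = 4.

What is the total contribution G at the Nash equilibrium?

Rancher i's FOC: ∂u_i/∂c_i = α_i − c_i = 0, so c_i* = α_i.
NE contributions = (5, 1, 4); G = 10.

10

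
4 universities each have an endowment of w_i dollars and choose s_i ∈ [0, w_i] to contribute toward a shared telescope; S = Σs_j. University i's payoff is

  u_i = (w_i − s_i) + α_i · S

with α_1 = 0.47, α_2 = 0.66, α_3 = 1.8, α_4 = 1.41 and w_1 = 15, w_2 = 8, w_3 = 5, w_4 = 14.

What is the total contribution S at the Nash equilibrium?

19

∂u_i/∂s_i = α_i − 1, so university i contributes w_i if α_i > 1, else 0.
α_i > 1 for i ∈ {3, 4}; NE contributions (0, 0, 5, 14), S = 19.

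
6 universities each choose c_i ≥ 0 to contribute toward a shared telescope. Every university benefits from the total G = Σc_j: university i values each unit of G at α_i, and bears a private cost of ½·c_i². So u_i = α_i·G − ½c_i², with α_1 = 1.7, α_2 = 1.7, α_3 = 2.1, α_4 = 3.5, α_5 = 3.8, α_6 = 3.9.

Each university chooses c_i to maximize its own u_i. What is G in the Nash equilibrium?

16.7

University i's FOC: ∂u_i/∂c_i = α_i − c_i = 0, so c_i* = α_i.
NE contributions = (1.7, 1.7, 2.1, 3.5, 3.8, 3.9); G = 16.7.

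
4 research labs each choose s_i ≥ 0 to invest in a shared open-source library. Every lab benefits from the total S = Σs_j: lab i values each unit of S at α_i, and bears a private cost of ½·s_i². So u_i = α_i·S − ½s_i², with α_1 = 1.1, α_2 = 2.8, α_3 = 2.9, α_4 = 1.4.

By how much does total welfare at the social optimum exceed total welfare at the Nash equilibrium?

76.95

Lab i's FOC: ∂u_i/∂s_i = α_i − s_i = 0, so s_i* = α_i.
NE contributions = (1.1, 2.8, 2.9, 1.4); S = 8.2.
W^NE = (Σα)·S − ½Σα_i² = 8.2² − ½·19.42 = 57.53.
Planner sets s_i = Σα_j = 8.2 for every i, so S^SO = 4·8.2 = 32.8.
W^SO = (Σα)·S^SO − ½·4·(Σα)² = (4/2)·8.2² = 134.48.
Deadweight loss = W^SO − W^NE = 76.95.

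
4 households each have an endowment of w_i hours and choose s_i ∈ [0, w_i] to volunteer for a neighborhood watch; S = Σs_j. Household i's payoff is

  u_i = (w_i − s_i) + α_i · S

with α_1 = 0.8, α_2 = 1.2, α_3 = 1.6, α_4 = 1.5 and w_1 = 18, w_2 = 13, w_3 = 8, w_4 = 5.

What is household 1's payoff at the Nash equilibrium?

∂u_i/∂s_i = α_i − 1, so household i contributes w_i if α_i > 1, else 0.
α_i > 1 for i ∈ {2, 3, 4}; NE contributions (0, 13, 8, 5), S = 26.
u_1 = (18 − 0) + 0.8·26 = 38.8.

38.8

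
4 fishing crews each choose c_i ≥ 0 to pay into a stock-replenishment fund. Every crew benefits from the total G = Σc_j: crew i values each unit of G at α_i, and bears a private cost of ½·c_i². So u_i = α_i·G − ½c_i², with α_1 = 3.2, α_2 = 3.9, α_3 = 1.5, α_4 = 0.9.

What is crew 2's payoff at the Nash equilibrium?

29.445

Crew i's FOC: ∂u_i/∂c_i = α_i − c_i = 0, so c_i* = α_i.
NE contributions = (3.2, 3.9, 1.5, 0.9); G = 9.5.
u_2 = α_2·G − ½·(c_2)² = 3.9·9.5 − ½·3.9² = 29.445.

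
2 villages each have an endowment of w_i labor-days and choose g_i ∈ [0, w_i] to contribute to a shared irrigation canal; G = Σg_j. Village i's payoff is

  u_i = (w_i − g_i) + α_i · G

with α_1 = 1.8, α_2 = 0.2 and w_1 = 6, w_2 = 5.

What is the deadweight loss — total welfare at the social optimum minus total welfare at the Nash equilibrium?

∂u_i/∂g_i = α_i − 1, so village i contributes w_i if α_i > 1, else 0.
α_i > 1 for i ∈ {1}; NE contributions (6, 0), G = 6.
W^NE = Σw_i − G^NE + (Σα_i)·G^NE = 11 + 1·6 = 17.
Planner: ∂(Σu_j)/∂g_i = Σα_j − 1 = 1 > 0, so everyone contributes w_i; G^SO = 11, W^SO = 11 + 1·11 = 22.
Deadweight loss = 5.

5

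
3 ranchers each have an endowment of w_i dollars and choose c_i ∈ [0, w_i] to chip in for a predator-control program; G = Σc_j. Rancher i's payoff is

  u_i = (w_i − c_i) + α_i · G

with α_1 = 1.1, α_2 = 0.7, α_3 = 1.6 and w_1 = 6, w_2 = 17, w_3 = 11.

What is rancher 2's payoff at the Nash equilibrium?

∂u_i/∂c_i = α_i − 1, so rancher i contributes w_i if α_i > 1, else 0.
α_i > 1 for i ∈ {1, 3}; NE contributions (6, 0, 11), G = 17.
u_2 = (17 − 0) + 0.7·17 = 28.9.

28.9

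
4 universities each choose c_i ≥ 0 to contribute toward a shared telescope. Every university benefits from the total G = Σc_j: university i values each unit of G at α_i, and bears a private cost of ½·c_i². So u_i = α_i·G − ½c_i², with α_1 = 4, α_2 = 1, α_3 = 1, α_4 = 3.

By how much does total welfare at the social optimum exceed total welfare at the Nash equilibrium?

University i's FOC: ∂u_i/∂c_i = α_i − c_i = 0, so c_i* = α_i.
NE contributions = (4, 1, 1, 3); G = 9.
W^NE = (Σα)·G − ½Σα_i² = 9² − ½·27 = 67.5.
Planner sets c_i = Σα_j = 9 for every i, so G^SO = 4·9 = 36.
W^SO = (Σα)·G^SO − ½·4·(Σα)² = (4/2)·9² = 162.
Deadweight loss = W^SO − W^NE = 94.5.

94.5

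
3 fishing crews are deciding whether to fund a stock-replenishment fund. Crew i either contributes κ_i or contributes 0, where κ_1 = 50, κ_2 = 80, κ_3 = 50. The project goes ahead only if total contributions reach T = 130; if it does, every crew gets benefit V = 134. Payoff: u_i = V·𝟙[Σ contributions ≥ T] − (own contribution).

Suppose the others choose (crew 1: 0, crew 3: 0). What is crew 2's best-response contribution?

Others' total = 0. Even contributing 80 gives 80 < 130: no benefit either way.
Best response: 0.

0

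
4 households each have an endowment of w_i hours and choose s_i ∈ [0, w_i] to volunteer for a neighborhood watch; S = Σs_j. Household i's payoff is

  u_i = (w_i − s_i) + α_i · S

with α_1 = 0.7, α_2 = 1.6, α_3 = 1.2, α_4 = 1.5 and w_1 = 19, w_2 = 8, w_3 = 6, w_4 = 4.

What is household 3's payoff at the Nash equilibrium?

∂u_i/∂s_i = α_i − 1, so household i contributes w_i if α_i > 1, else 0.
α_i > 1 for i ∈ {2, 3, 4}; NE contributions (0, 8, 6, 4), S = 18.
u_3 = (6 − 6) + 1.2·18 = 21.6.

21.6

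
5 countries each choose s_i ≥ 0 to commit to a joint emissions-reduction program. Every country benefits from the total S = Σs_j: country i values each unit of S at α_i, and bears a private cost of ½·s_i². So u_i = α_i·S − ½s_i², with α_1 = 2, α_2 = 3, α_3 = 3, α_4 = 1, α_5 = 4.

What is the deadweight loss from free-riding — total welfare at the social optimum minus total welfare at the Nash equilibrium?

Country i's FOC: ∂u_i/∂s_i = α_i − s_i = 0, so s_i* = α_i.
NE contributions = (2, 3, 3, 1, 4); S = 13.
W^NE = (Σα)·S − ½Σα_i² = 13² − ½·39 = 149.5.
Planner sets s_i = Σα_j = 13 for every i, so S^SO = 5·13 = 65.
W^SO = (Σα)·S^SO − ½·5·(Σα)² = (5/2)·13² = 422.5.
Deadweight loss = W^SO − W^NE = 273.

273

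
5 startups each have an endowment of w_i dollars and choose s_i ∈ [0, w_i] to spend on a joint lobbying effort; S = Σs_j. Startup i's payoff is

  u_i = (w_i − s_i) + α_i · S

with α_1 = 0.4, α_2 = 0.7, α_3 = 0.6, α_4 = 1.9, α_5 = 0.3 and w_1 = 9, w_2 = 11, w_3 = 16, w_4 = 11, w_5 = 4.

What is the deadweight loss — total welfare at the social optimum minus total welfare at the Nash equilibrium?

116

∂u_i/∂s_i = α_i − 1, so startup i contributes w_i if α_i > 1, else 0.
α_i > 1 for i ∈ {4}; NE contributions (0, 0, 0, 11, 0), S = 11.
W^NE = Σw_i − S^NE + (Σα_i)·S^NE = 51 + 2.9·11 = 82.9.
Planner: ∂(Σu_j)/∂s_i = Σα_j − 1 = 2.9 > 0, so everyone contributes w_i; S^SO = 51, W^SO = 51 + 2.9·51 = 198.9.
Deadweight loss = 116.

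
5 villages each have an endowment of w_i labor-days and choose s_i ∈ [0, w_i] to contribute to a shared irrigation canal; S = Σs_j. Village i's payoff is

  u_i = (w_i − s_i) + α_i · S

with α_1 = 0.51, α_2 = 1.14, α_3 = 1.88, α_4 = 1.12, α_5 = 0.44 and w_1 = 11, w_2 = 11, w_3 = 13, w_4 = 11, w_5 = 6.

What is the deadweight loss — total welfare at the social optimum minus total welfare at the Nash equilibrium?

∂u_i/∂s_i = α_i − 1, so village i contributes w_i if α_i > 1, else 0.
α_i > 1 for i ∈ {2, 3, 4}; NE contributions (0, 11, 13, 11, 0), S = 35.
W^NE = Σw_i − S^NE + (Σα_i)·S^NE = 52 + 4.09·35 = 195.15.
Planner: ∂(Σu_j)/∂s_i = Σα_j − 1 = 4.09 > 0, so everyone contributes w_i; S^SO = 52, W^SO = 52 + 4.09·52 = 264.68.
Deadweight loss = 69.53.

69.53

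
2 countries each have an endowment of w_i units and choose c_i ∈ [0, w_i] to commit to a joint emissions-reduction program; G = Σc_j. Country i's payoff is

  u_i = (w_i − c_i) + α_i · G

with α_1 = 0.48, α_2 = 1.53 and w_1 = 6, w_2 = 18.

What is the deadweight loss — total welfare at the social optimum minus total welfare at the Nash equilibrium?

∂u_i/∂c_i = α_i − 1, so country i contributes w_i if α_i > 1, else 0.
α_i > 1 for i ∈ {2}; NE contributions (0, 18), G = 18.
W^NE = Σw_i − G^NE + (Σα_i)·G^NE = 24 + 1.01·18 = 42.18.
Planner: ∂(Σu_j)/∂c_i = Σα_j − 1 = 1.01 > 0, so everyone contributes w_i; G^SO = 24, W^SO = 24 + 1.01·24 = 48.24.
Deadweight loss = 6.06.

6.06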